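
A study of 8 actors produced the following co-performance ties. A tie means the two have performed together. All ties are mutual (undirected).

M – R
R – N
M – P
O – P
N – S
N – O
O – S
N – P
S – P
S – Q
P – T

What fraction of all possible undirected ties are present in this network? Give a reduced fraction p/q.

11/28

There are 11 edges and 8 nodes, so the maximum possible is C(8,2) = 28.
Density = 11/28.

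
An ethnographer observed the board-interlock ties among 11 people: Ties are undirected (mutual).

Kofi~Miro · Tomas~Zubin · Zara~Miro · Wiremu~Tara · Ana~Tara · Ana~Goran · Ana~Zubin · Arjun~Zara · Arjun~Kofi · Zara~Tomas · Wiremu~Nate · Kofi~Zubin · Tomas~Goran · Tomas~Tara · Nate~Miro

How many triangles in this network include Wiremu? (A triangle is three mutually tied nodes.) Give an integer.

0

Wiremu's neighbors are Nate and Tara, but none of them are tied to each other, so no triangle contains Wiremu.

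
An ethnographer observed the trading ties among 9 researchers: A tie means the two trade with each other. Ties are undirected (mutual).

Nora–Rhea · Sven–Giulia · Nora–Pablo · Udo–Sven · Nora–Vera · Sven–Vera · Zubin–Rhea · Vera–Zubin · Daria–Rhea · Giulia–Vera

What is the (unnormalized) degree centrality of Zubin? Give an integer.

Zubin is directly tied to Rhea and Vera. That is 2 neighbors, so the degree of Zubin is 2.

2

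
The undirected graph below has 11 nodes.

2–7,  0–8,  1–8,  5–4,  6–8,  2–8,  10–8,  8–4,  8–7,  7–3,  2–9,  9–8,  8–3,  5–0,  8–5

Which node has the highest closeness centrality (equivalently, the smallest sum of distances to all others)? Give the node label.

Farness (sum of distances to all others) for each node — 0:18, 1:19, 2:17, 3:18, 4:18, 5:17, 6:19, 7:17, 8:10, 9:18, 10:19.
The smallest farness is 10, for 8, so 8 has the highest closeness.

8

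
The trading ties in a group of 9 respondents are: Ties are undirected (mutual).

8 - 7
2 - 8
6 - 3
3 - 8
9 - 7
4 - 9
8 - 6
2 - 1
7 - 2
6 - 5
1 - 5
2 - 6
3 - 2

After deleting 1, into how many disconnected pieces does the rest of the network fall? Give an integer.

1's neighbors (2 and 5) remain reachable from one another through other ties, so the rest of the network stays in one piece.

1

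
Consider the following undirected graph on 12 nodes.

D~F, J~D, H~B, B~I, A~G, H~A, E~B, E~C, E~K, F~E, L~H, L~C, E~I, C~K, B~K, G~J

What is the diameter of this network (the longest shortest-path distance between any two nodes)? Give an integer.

4

Eccentricity of each node (its greatest distance to any other): A:4, B:4, C:4, D:4, E:4, F:4, G:4, H:4, I:4, J:4, K:4, L:4.
The maximum eccentricity is 4, realized for instance by the pair L–D via L – C – E – F – D. So the diameter is 4.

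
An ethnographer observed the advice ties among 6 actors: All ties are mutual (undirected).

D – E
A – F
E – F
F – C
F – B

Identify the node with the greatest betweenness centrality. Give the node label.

F

Unnormalized betweenness of each node: A:0, B:0, C:0, D:0, E:4, F:9.
F has the largest value, 9, making it the main broker — the node through which the most shortest paths run.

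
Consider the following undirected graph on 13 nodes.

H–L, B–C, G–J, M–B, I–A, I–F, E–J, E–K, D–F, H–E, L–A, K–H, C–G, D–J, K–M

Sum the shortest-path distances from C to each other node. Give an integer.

Distances from C: A:6, B:1, D:3, E:3, F:4, G:1, H:4, I:5, J:2, K:3, L:5, M:2.
Sum = 6 + 1 + 3 + 3 + 4 + 1 + 4 + 5 + 2 + 3 + 5 + 2 = 39.

39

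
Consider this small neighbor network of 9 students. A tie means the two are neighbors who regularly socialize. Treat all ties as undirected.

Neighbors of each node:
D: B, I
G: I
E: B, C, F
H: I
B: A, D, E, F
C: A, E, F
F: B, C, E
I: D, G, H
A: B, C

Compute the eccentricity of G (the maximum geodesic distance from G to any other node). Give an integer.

5

Distances from G: A:4, B:3, C:5, D:2, E:4, F:4, H:2, I:1.
The largest is 5 (to C), so the eccentricity of G is 5.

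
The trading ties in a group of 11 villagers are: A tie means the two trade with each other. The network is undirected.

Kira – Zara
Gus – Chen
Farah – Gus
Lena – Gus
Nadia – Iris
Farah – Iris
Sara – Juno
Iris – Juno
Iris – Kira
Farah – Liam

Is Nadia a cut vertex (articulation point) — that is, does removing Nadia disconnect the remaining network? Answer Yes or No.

Even without Nadia, every remaining node can still reach every other (the residual graph is connected), so Nadia is not a cut vertex.

No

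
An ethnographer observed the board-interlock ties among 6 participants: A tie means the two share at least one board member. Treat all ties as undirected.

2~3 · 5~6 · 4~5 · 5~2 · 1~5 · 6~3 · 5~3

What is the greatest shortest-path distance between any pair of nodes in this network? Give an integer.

2

Eccentricity of each node (its greatest distance to any other): 1:2, 2:2, 3:2, 4:2, 5:1, 6:2.
The maximum eccentricity is 2, realized for instance by the pair 2–4 via 2 – 5 – 4. So the diameter is 2.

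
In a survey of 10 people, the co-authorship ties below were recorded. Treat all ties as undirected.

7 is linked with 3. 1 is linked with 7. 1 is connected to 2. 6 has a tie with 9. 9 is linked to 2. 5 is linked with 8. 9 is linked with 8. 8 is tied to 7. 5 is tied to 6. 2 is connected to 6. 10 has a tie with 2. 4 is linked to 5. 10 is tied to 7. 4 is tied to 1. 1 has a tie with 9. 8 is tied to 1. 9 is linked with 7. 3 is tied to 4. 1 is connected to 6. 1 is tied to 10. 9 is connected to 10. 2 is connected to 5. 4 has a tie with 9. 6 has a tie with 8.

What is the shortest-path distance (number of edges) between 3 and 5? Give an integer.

2

One shortest route is 3 – 4 – 5, which uses 2 edges, and 3 and 5 are not directly tied, so nothing shorter exists. So d(3,5) = 2.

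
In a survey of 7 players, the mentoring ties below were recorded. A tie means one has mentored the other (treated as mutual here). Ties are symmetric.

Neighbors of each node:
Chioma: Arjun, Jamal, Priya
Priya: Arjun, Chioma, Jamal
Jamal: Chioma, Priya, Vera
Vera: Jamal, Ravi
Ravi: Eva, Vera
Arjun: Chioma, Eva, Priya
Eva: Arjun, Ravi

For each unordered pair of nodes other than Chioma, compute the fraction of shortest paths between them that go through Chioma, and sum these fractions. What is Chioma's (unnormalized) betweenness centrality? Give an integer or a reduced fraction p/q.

Pairs whose geodesics pass through Chioma — Arjun–Vera: 1/3; Arjun–Jamal: 1/2; Eva–Jamal: 1/3.
All other pairs contribute 0.
Summing the contributions gives betweenness(Chioma) = 7/6.

7/6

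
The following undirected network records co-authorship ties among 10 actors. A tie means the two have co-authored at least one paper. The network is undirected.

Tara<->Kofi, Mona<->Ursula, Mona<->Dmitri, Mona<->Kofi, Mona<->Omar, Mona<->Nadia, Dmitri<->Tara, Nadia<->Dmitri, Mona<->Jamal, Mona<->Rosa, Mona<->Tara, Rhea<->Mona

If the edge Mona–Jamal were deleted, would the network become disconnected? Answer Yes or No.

Yes

Without the Mona–Jamal edge there is no alternate route between Mona and Jamal, so the network disconnects. It is a bridge.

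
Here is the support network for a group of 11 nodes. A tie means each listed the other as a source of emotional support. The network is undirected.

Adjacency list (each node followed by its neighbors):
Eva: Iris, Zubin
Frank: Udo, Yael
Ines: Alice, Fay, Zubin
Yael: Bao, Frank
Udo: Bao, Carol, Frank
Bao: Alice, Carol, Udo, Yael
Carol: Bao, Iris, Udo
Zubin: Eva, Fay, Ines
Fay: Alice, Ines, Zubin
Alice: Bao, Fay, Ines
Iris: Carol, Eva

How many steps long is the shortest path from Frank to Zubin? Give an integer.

5

One shortest route is Frank – Yael – Bao – Alice – Fay – Zubin, which uses 5 edges, and at distance 4 from Frank we only reach {Eva, Fay, Ines}, which does not include Zubin. So d(Frank,Zubin) = 5.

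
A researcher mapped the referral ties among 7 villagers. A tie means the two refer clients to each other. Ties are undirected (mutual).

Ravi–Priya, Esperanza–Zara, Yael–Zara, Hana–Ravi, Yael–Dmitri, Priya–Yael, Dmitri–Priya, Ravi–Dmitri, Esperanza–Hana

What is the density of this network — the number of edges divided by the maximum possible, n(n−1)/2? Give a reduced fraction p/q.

There are 9 edges and 7 nodes, so the maximum possible is C(7,2) = 21.
Density = 9/21 = 3/7.

3/7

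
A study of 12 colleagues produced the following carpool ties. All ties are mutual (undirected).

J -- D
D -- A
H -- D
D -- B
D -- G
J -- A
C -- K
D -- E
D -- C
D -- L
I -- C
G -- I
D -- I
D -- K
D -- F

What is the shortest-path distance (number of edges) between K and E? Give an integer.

One shortest route is K – D – E, which uses 2 edges, and K and E are not directly tied, so nothing shorter exists. So d(K,E) = 2.

2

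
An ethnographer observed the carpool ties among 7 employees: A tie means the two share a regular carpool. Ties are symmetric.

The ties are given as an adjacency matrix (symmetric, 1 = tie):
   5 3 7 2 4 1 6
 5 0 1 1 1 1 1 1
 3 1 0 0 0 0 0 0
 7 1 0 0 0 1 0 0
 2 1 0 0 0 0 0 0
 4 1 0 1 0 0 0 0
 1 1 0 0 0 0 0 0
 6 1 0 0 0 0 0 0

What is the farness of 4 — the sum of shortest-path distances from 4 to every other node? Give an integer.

Distances from 4: 1:2, 2:2, 3:2, 5:1, 6:2, 7:1.
Sum = 2 + 2 + 2 + 1 + 2 + 1 = 10.

10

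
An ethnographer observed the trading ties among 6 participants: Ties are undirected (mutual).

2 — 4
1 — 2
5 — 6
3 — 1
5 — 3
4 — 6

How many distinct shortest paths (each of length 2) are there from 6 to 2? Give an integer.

The shortest distance is 2, and the only length-2 path is 6–4–2. So there is exactly 1 shortest path.

1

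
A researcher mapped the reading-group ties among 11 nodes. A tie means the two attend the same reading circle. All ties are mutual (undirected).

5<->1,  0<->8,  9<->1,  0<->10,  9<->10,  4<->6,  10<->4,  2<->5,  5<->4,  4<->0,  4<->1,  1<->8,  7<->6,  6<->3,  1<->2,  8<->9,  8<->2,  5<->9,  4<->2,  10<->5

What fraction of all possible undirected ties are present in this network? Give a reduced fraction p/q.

4/11

There are 20 edges and 11 nodes, so the maximum possible is C(11,2) = 55.
Density = 20/55 = 4/11.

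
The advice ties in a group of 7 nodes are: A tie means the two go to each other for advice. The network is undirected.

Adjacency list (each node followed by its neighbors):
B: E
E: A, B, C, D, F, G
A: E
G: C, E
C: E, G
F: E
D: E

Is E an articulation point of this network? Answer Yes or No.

Removing E leaves {F} with no path to {A}, so the network splits into 5 components. E is a cut vertex.

Yes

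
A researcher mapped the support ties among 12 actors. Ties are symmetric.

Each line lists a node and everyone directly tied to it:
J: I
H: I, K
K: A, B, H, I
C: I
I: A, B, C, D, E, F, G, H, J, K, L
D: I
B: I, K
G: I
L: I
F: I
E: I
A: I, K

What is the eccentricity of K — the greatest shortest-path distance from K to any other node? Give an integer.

2

Distances from K: A:1, B:1, C:2, D:2, E:2, F:2, G:2, H:1, I:1, J:2, L:2.
The largest is 2 (to E, L, J, F, D, G, and C), so the eccentricity of K is 2.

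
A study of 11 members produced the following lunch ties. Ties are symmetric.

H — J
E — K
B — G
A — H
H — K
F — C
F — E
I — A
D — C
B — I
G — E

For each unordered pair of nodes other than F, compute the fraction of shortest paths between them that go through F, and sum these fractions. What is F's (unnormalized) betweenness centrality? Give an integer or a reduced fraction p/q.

16

Pairs whose geodesics pass through F — H–C: 1; H–D: 1; I–C: 1; I–D: 1; A–C: 1; A–D: 1; C–K: 1; C–G: 1; C–E: 1; C–J: 1; C–B: 1; D–K: 1; D–G: 1; D–E: 1 … (+2 more pairs).
All other pairs contribute 0.
Summing the contributions gives betweenness(F) = 16.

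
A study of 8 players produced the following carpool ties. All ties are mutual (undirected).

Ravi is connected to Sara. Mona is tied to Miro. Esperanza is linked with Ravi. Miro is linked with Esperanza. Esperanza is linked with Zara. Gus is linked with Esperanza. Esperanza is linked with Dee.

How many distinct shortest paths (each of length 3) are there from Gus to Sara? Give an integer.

1

The shortest distance is 3, and the only length-3 path is Gus–Esperanza–Ravi–Sara. So there is exactly 1 shortest path.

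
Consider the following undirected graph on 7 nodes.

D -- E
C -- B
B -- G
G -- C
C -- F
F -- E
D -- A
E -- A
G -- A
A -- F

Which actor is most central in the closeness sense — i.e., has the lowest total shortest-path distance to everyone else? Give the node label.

A

Farness (sum of distances to all others) for each node — A:8, B:12, C:10, D:12, E:10, F:9, G:9.
The smallest farness is 8, for A, so A has the highest closeness.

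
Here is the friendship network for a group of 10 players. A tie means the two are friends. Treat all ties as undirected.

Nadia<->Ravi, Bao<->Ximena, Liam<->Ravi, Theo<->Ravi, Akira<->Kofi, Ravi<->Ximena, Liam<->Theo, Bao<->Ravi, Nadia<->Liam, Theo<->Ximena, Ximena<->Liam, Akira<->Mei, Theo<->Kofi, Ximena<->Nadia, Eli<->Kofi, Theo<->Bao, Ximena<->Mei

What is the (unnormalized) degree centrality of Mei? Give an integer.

2

Mei is directly tied to Akira and Ximena. That is 2 neighbors, so the degree of Mei is 2.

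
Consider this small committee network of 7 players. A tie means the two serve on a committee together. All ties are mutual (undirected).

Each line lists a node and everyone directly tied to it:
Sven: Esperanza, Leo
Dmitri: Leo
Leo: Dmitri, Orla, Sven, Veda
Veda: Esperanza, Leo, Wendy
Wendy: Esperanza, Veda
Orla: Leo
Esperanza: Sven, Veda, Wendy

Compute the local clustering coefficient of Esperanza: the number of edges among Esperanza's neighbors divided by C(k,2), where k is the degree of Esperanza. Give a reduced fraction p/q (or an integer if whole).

Esperanza's neighbors: Sven, Veda, and Wendy (k = 3).
Possible neighbor pairs: C(3,2) = 3. Edges among them: Veda–Wendy → e = 1.
Clustering(Esperanza) = 1/3.

1/3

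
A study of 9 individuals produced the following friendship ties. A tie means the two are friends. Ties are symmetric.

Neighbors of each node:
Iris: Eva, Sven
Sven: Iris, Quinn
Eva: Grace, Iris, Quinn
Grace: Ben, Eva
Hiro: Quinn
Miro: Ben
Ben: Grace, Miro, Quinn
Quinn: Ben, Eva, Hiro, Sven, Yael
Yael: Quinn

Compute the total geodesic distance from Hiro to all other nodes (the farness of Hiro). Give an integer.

18

Distances from Hiro: Ben:2, Eva:2, Grace:3, Iris:3, Miro:3, Quinn:1, Sven:2, Yael:2.
Sum = 2 + 2 + 3 + 3 + 3 + 1 + 2 + 2 = 18.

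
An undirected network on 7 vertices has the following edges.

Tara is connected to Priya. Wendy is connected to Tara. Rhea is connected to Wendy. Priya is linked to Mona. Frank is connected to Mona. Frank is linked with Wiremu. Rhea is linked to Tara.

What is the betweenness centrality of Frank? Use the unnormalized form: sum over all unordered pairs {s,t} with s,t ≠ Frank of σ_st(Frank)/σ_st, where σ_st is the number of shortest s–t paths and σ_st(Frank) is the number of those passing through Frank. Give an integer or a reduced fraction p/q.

5

Pairs whose geodesics pass through Frank — Tara–Wiremu: 1; Rhea–Wiremu: 1; Wendy–Wiremu: 1; Mona–Wiremu: 1; Priya–Wiremu: 1.
All other pairs contribute 0.
Summing the contributions gives betweenness(Frank) = 5.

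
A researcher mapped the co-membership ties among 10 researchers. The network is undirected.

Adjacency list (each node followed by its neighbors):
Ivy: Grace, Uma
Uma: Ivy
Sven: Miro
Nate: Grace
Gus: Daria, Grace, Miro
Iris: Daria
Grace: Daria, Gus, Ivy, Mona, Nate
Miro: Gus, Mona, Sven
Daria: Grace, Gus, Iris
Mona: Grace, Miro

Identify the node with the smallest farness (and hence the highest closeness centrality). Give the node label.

Farness (sum of distances to all others) for each node — Daria:17, Grace:14, Gus:16, Iris:25, Ivy:20, Miro:20, Mona:18, Nate:22, Sven:28, Uma:28.
The smallest farness is 14, for Grace, so Grace has the highest closeness.

Grace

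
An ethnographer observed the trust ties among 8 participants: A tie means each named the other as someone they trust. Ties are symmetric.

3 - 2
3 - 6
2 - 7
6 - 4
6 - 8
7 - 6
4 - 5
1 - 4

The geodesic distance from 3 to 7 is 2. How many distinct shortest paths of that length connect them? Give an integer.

The shortest distance is 2. The length-2 paths are: 3–2–7; 3–6–7.
That gives 2 distinct shortest paths.

2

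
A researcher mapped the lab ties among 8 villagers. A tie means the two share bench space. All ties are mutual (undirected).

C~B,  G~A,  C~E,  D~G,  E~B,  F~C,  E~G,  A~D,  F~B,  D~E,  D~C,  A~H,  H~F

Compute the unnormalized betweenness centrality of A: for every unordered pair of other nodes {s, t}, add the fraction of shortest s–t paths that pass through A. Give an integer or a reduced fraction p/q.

Pairs whose geodesics pass through A — H–E: 2/4; H–G: 1; H–D: 1; G–F: 1/4.
All other pairs contribute 0.
Summing the contributions gives betweenness(A) = 11/4.

11/4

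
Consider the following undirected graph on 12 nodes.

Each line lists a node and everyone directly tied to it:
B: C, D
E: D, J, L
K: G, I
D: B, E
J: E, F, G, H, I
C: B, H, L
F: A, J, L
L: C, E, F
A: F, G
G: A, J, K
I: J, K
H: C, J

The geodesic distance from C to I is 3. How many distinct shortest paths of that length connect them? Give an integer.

The shortest distance is 3, and the only length-3 path is C–H–J–I. So there is exactly 1 shortest path.

1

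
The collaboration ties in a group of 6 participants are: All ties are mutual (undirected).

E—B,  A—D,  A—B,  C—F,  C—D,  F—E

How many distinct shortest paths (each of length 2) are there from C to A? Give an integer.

1

The shortest distance is 2, and the only length-2 path is C–D–A. So there is exactly 1 shortest path.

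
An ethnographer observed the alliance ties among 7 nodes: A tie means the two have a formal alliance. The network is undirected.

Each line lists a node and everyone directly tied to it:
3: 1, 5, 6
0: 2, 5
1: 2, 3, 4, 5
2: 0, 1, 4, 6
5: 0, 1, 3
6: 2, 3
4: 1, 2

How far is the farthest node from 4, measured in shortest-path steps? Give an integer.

Distances from 4: 0:2, 1:1, 2:1, 3:2, 5:2, 6:2.
The largest is 2 (to 0, 6, 3, and 5), so the eccentricity of 4 is 2.

2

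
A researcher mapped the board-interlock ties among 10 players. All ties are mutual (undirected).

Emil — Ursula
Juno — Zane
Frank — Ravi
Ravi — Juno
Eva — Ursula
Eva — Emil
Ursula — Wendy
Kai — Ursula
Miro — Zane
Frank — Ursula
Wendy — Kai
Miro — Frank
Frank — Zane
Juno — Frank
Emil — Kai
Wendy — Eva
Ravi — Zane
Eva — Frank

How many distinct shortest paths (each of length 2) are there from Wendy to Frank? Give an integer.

The shortest distance is 2. The length-2 paths are: Wendy–Eva–Frank; Wendy–Ursula–Frank.
That gives 2 distinct shortest paths.

2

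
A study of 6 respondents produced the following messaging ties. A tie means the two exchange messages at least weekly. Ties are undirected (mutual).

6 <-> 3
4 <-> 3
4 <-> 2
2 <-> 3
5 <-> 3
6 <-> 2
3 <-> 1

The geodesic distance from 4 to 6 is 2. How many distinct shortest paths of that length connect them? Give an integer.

2

The shortest distance is 2. The length-2 paths are: 4–3–6; 4–2–6.
That gives 2 distinct shortest paths.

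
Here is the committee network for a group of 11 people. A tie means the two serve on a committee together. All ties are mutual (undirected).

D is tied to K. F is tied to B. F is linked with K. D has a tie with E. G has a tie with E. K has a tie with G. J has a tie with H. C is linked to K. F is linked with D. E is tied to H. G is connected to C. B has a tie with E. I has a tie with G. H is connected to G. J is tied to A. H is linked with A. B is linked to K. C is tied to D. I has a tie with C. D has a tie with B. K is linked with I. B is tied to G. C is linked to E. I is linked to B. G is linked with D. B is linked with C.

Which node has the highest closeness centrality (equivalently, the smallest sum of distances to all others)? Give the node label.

Farness (sum of distances to all others) for each node — A:25, B:15, C:16, D:16, E:15, F:22, G:13, H:17, I:18, J:25, K:16.
The smallest farness is 13, for G, so G has the highest closeness.

G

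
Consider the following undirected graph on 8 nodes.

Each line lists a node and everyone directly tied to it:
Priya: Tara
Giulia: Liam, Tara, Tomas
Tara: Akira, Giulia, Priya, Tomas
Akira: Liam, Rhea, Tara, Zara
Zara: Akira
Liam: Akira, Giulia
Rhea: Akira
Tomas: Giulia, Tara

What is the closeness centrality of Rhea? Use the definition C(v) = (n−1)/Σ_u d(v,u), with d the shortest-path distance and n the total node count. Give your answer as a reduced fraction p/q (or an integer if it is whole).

Distances from Rhea: Akira:1, Giulia:3, Liam:2, Priya:3, Tara:2, Tomas:3, Zara:2. Sum = 16.
n = 8, so closeness = 7/16.

7/16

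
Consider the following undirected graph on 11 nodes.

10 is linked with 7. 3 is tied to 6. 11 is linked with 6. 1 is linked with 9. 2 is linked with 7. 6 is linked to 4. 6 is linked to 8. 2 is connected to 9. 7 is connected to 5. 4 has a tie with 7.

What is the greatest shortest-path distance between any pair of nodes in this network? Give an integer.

Eccentricity of each node (its greatest distance to any other): 1:6, 2:4, 3:6, 4:4, 5:4, 6:5, 7:3, 8:6, 9:5, 10:4, 11:6.
The maximum eccentricity is 6, realized for instance by the pair 1–8 via 1 – 9 – 2 – 7 – 4 – 6 – 8. So the diameter is 6.

6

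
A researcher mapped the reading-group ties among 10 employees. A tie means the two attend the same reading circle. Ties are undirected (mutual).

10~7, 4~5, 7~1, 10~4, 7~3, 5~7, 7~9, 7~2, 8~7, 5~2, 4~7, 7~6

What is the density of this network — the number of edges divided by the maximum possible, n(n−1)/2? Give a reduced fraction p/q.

There are 12 edges and 10 nodes, so the maximum possible is C(10,2) = 45.
Density = 12/45 = 4/15.

4/15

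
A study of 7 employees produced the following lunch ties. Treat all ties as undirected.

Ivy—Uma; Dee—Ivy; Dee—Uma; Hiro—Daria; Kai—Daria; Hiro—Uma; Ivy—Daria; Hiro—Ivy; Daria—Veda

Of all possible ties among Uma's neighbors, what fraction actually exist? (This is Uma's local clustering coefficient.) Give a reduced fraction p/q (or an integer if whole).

2/3

Uma's neighbors: Dee, Hiro, and Ivy (k = 3).
Possible neighbor pairs: C(3,2) = 3. Edges among them: Dee–Ivy, Hiro–Ivy → e = 2.
Clustering(Uma) = 2/3.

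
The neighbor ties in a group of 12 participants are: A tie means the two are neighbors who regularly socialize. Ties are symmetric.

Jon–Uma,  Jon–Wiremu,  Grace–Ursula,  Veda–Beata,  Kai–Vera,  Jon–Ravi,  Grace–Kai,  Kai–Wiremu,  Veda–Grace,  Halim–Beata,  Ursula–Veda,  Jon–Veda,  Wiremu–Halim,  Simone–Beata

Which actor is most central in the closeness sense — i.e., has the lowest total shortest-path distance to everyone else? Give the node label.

Veda

Farness (sum of distances to all others) for each node — Beata:24, Grace:23, Halim:25, Jon:20, Kai:24, Ravi:30, Simone:34, Uma:30, Ursula:26, Veda:19, Vera:34, Wiremu:21.
The smallest farness is 19, for Veda, so Veda has the highest closeness.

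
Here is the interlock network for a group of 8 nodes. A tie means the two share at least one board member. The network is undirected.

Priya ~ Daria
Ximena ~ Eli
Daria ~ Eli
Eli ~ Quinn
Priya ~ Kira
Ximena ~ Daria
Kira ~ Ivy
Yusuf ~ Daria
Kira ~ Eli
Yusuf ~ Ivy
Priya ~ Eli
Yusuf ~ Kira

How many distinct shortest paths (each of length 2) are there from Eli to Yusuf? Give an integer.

The shortest distance is 2. The length-2 paths are: Eli–Kira–Yusuf; Eli–Daria–Yusuf.
That gives 2 distinct shortest paths.

2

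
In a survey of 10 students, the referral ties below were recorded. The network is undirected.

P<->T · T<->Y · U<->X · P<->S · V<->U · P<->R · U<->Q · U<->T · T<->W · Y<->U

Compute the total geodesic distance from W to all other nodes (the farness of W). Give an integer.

22

Distances from W: P:2, Q:3, R:3, S:3, T:1, U:2, V:3, X:3, Y:2.
Sum = 2 + 3 + 3 + 3 + 1 + 2 + 3 + 3 + 2 = 22.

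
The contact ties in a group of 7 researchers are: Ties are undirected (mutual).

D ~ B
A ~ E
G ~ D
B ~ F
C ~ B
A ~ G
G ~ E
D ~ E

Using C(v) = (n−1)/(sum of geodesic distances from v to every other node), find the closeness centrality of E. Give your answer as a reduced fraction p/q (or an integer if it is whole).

6/11

Distances from E: A:1, B:2, C:3, D:1, F:3, G:1. Sum = 11.
n = 7, so closeness = 6/11.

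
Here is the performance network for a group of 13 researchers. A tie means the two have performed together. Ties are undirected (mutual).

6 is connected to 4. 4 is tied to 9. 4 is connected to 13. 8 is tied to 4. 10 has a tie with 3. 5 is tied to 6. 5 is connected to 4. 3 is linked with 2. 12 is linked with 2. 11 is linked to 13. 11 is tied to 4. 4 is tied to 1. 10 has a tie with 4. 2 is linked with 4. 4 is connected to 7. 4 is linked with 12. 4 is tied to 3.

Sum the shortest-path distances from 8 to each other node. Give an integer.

Distances from 8: 1:2, 2:2, 3:2, 4:1, 5:2, 6:2, 7:2, 9:2, 10:2, 11:2, 12:2, 13:2.
Sum = 2 + 2 + 2 + 1 + 2 + 2 + 2 + 2 + 2 + 2 + 2 + 2 = 23.

23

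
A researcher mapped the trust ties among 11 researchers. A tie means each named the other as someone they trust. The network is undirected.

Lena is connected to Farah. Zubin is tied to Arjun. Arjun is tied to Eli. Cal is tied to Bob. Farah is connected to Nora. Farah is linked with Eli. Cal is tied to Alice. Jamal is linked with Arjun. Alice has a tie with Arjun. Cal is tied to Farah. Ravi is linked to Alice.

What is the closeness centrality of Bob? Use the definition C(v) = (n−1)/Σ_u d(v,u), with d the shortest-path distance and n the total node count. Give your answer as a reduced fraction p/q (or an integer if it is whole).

Distances from Bob: Alice:2, Arjun:3, Cal:1, Eli:3, Farah:2, Jamal:4, Lena:3, Nora:3, Ravi:3, Zubin:4. Sum = 28.
n = 11, so closeness = 10/28 = 5/14.

5/14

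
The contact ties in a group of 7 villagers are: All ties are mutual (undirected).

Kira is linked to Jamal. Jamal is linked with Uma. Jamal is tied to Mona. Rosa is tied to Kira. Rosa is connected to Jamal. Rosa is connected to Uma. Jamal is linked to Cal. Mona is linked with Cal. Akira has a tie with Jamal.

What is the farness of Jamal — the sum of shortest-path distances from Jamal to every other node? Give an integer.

6

Distances from Jamal: Akira:1, Cal:1, Kira:1, Mona:1, Rosa:1, Uma:1.
Sum = 1 + 1 + 1 + 1 + 1 + 1 = 6.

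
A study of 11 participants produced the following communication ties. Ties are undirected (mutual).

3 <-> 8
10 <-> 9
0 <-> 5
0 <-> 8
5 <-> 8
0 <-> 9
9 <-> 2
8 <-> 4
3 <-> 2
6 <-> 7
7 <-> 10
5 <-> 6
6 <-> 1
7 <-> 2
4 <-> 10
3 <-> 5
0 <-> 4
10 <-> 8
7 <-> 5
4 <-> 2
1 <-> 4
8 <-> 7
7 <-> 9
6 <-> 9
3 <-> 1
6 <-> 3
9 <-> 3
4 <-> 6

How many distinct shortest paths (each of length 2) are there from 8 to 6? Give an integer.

The shortest distance is 2. The length-2 paths are: 8–3–6; 8–4–6; 8–7–6; 8–5–6.
That gives 4 distinct shortest paths.

4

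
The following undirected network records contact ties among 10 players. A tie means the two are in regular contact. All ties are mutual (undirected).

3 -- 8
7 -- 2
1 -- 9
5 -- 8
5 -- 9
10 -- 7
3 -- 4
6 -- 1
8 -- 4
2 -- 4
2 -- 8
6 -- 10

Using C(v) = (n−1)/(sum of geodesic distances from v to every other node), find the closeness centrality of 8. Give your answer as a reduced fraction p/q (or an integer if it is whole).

Distances from 8: 1:3, 2:1, 3:1, 4:1, 5:1, 6:4, 7:2, 9:2, 10:3. Sum = 18.
n = 10, so closeness = 9/18 = 1/2.

1/2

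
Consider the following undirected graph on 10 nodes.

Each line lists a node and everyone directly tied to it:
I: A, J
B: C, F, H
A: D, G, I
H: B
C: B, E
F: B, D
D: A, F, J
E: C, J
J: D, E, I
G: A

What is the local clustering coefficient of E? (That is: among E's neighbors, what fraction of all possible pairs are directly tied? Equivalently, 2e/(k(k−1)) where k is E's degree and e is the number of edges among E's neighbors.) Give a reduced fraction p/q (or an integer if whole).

E's neighbors: C and J (k = 2).
Possible neighbor pairs: C(2,2) = 1. Edges among them: none → e = 0.
Clustering(E) = 0/1.

0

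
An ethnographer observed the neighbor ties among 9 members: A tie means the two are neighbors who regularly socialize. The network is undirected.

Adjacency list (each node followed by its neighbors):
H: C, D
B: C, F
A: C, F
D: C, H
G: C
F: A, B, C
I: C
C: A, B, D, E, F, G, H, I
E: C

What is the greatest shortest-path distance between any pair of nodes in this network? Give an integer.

Eccentricity of each node (its greatest distance to any other): A:2, B:2, C:1, D:2, E:2, F:2, G:2, H:2, I:2.
The maximum eccentricity is 2, realized for instance by the pair G–A via G – C – A. So the diameter is 2.

2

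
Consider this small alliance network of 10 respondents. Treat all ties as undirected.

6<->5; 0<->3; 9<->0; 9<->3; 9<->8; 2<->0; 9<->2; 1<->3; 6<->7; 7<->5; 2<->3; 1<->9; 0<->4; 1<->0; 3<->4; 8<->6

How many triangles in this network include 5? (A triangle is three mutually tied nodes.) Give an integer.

5's neighbors: 6 and 7.
Neighbor pairs that are themselves tied: 5–6–7. Each forms one triangle with 5, for 1 in total.

1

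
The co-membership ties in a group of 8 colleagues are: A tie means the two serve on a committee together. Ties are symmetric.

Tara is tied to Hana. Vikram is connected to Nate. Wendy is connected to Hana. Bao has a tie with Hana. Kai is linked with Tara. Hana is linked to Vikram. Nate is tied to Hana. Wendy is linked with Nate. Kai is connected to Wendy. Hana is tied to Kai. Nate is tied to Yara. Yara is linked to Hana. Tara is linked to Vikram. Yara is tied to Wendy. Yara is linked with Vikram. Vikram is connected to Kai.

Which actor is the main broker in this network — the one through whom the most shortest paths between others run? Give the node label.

Unnormalized betweenness of each node: Bao:0, Hana:101/12, Kai:3/4, Nate:1/4, Tara:0, Vikram:5/3, Wendy:2/3, Yara:1/4.
Hana has the largest value, 101/12, making it the main broker — the node through which the most shortest paths run.

Hana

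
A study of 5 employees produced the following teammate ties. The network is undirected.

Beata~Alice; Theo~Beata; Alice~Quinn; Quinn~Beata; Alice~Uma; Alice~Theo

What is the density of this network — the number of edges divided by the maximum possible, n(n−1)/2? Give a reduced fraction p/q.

3/5

There are 6 edges and 5 nodes, so the maximum possible is C(5,2) = 10.
Density = 6/10 = 3/5.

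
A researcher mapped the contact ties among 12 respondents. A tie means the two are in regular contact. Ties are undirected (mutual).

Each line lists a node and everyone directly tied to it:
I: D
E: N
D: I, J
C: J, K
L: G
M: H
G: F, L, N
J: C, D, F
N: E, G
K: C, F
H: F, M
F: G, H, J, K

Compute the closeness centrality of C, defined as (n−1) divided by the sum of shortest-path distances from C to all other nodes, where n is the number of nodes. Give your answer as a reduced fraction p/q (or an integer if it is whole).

Distances from C: D:2, E:5, F:2, G:3, H:3, I:3, J:1, K:1, L:4, M:4, N:4. Sum = 32.
n = 12, so closeness = 11/32.

11/32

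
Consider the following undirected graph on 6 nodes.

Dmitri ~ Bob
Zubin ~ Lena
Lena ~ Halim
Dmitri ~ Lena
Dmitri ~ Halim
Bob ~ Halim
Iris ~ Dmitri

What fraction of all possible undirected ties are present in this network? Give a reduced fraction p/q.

There are 7 edges and 6 nodes, so the maximum possible is C(6,2) = 15.
Density = 7/15.

7/15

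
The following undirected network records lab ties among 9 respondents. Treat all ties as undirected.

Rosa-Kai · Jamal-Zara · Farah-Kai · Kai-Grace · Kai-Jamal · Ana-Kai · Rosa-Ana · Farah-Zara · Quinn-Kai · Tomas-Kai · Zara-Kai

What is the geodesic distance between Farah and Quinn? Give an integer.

One shortest route is Farah – Kai – Quinn, which uses 2 edges, and Farah and Quinn are not directly tied, so nothing shorter exists. So d(Farah,Quinn) = 2.

2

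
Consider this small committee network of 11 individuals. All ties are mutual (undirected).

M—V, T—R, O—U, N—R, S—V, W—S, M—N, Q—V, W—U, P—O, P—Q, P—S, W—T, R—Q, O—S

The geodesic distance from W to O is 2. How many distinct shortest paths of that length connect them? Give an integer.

2

The shortest distance is 2. The length-2 paths are: W–S–O; W–U–O.
That gives 2 distinct shortest paths.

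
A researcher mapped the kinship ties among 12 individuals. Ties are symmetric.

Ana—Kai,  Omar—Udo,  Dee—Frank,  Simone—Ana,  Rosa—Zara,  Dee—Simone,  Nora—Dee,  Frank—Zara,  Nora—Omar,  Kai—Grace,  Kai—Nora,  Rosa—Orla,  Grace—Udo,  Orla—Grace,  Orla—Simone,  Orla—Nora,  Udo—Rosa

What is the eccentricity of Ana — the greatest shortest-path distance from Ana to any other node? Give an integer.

Distances from Ana: Dee:2, Frank:3, Grace:2, Kai:1, Nora:2, Omar:3, Orla:2, Rosa:3, Simone:1, Udo:3, Zara:4.
The largest is 4 (to Zara), so the eccentricity of Ana is 4.

4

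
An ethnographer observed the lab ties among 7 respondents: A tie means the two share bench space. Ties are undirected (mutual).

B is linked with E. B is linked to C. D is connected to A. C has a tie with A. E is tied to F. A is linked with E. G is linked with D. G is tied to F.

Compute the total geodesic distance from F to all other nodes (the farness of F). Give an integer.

Distances from F: A:2, B:2, C:3, D:2, E:1, G:1.
Sum = 2 + 2 + 3 + 2 + 1 + 1 = 11.

11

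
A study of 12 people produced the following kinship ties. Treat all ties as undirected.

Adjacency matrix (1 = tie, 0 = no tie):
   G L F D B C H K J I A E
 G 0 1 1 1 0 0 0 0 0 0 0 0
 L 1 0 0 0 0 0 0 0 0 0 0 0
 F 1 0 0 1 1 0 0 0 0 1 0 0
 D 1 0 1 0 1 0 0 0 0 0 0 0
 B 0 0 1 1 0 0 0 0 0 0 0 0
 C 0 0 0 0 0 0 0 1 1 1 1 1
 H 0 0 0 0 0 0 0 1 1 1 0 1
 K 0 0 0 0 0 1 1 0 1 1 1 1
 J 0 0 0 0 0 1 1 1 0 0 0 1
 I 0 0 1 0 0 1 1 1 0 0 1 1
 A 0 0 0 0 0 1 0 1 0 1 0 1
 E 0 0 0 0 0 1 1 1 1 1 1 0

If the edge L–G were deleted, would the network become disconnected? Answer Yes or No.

Yes

Without the L–G edge there is no alternate route between L and G, so the network disconnects. It is a bridge.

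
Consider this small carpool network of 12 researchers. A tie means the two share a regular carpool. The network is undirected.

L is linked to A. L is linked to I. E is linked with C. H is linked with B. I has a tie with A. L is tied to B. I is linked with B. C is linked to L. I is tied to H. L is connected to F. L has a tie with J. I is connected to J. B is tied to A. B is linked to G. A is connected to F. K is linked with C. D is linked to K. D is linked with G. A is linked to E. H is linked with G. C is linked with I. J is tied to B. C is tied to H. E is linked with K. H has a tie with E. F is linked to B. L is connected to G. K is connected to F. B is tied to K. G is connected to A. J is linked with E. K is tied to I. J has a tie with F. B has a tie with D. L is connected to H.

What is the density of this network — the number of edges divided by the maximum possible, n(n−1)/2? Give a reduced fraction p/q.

There are 35 edges and 12 nodes, so the maximum possible is C(12,2) = 66.
Density = 35/66.

35/66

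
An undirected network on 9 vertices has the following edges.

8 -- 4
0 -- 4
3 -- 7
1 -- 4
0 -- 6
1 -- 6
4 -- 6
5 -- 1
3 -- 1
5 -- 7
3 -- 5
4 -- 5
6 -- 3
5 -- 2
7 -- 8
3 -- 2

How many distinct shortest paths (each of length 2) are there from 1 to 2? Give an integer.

2

The shortest distance is 2. The length-2 paths are: 1–5–2; 1–3–2.
That gives 2 distinct shortest paths.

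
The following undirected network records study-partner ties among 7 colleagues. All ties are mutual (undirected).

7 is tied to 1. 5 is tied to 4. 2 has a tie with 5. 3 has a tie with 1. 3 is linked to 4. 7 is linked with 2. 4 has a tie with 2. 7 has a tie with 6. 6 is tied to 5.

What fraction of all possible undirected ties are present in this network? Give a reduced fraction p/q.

There are 9 edges and 7 nodes, so the maximum possible is C(7,2) = 21.
Density = 9/21 = 3/7.

3/7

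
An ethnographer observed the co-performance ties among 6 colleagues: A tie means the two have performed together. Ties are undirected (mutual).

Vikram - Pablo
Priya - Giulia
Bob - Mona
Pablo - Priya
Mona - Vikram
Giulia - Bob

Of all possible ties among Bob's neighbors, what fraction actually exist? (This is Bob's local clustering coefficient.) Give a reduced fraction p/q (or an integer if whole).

Bob's neighbors: Giulia and Mona (k = 2).
Possible neighbor pairs: C(2,2) = 1. Edges among them: none → e = 0.
Clustering(Bob) = 0/1.

0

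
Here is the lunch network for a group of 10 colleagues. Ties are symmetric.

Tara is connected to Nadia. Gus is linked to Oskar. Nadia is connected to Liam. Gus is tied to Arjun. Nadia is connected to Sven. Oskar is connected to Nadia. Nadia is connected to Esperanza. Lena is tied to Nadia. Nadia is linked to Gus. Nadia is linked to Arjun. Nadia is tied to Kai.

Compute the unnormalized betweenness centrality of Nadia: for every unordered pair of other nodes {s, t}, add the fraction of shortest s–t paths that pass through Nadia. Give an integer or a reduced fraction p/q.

67/2

Pairs whose geodesics pass through Nadia — Sven–Arjun: 1; Sven–Tara: 1; Sven–Esperanza: 1; Sven–Lena: 1; Sven–Liam: 1; Sven–Oskar: 1; Sven–Gus: 1; Sven–Kai: 1; Arjun–Tara: 1; Arjun–Esperanza: 1; Arjun–Lena: 1; Arjun–Liam: 1; Arjun–Oskar: 1/2; Arjun–Kai: 1 … (+20 more pairs).
All other pairs contribute 0.
Summing the contributions gives betweenness(Nadia) = 67/2.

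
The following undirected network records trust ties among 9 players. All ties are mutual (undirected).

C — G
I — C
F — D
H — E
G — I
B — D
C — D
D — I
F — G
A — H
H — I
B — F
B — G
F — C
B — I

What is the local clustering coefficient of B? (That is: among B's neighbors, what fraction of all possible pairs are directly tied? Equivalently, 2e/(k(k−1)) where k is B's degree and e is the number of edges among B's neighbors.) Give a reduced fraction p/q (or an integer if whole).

2/3

B's neighbors: D, F, G, and I (k = 4).
Possible neighbor pairs: C(4,2) = 6. Edges among them: D–F, D–I, F–G, G–I → e = 4.
Clustering(B) = 4/6 = 2/3.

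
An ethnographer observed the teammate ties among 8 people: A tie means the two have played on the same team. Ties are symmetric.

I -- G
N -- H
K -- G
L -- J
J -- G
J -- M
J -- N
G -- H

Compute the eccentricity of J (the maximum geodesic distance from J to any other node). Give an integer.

Distances from J: G:1, H:2, I:2, K:2, L:1, M:1, N:1.
The largest is 2 (to K, I, and H), so the eccentricity of J is 2.

2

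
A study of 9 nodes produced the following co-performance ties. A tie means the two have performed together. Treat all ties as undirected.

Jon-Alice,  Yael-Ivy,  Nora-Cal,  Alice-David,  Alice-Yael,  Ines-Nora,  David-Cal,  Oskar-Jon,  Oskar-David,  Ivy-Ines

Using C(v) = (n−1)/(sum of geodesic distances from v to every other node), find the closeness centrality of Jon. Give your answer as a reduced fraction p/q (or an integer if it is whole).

Distances from Jon: Alice:1, Cal:3, David:2, Ines:4, Ivy:3, Nora:4, Oskar:1, Yael:2. Sum = 20.
n = 9, so closeness = 8/20 = 2/5.

2/5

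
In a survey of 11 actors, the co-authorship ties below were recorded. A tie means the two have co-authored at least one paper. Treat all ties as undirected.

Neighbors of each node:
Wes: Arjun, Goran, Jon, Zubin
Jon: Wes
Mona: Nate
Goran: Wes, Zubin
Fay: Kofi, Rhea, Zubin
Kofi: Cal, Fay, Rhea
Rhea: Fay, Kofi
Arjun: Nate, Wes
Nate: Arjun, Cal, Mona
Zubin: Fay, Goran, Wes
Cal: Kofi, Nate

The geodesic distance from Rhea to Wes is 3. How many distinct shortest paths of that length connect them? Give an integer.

The shortest distance is 3, and the only length-3 path is Rhea–Fay–Zubin–Wes. So there is exactly 1 shortest path.

1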